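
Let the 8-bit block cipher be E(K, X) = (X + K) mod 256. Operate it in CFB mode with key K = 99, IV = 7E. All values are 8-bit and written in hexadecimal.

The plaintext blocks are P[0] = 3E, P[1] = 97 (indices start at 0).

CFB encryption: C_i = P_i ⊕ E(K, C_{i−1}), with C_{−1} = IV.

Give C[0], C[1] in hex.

C[0]: E(K, 7E) = 17; 3E ⊕ 17 = 29.
C[1]: E(K, 29) = C2; 97 ⊕ C2 = 55.

C[0] = 29, C[1] = 55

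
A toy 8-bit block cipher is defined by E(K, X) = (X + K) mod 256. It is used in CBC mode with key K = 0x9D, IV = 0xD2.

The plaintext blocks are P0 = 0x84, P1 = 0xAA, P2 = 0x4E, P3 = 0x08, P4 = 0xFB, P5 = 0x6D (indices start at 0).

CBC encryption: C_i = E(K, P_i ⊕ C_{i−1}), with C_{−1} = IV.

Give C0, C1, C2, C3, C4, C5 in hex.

C0 = 0xF3, C1 = 0xF6, C2 = 0x55, C3 = 0xFA, C4 = 0x9E, C5 = 0x90

C0: P0 ⊕ 0xD2 = 0x56; E(K, 0x56) = 0xF3.
C1: P1 ⊕ 0xF3 = 0x59; E(K, 0x59) = 0xF6.
C2: P2 ⊕ 0xF6 = 0xB8; E(K, 0xB8) = 0x55.
C3: P3 ⊕ 0x55 = 0x5D; E(K, 0x5D) = 0xFA.
C4: P4 ⊕ 0xFA = 0x01; E(K, 0x01) = 0x9E.
C5: P5 ⊕ 0x9E = 0xF3; E(K, 0xF3) = 0x90.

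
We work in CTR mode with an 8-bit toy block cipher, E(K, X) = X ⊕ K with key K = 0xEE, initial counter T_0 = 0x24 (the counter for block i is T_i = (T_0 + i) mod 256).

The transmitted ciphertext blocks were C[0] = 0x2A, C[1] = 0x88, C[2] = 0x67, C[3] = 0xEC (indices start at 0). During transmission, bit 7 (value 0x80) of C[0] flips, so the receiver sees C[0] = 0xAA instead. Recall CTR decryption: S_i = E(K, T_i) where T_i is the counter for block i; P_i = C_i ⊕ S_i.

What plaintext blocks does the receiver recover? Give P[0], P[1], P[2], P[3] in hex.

Only C[0] changed, to 0xAA. In CTR, a change in C_i flips the same bit in P_i only; the keystream is unaffected. Decrypting the received ciphertext:
P[0]: T = 0x24, S = E(K, T) = 0xCA; 0xAA ⊕ 0xCA = 0x60.
P[1]: T = 0x25, S = E(K, T) = 0xCB; 0x88 ⊕ 0xCB = 0x43.
P[2]: T = 0x26, S = E(K, T) = 0xC8; 0x67 ⊕ 0xC8 = 0xAF.
P[3]: T = 0x27, S = E(K, T) = 0xC9; 0xEC ⊕ 0xC9 = 0x25.
Blocks that differ from the original plaintext: P[0].

P[0] = 0x60, P[1] = 0x43, P[2] = 0xAF, P[3] = 0x25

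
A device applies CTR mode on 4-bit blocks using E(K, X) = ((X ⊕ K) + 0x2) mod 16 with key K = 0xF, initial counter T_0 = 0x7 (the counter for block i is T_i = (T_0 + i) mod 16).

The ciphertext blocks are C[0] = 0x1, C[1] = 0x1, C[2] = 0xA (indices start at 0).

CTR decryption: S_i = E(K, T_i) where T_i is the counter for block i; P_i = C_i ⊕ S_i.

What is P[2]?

P[2] = 0x2

P[2]: T = 0x9, S = E(K, T) = 0x8; 0xA ⊕ 0x8 = 0x2.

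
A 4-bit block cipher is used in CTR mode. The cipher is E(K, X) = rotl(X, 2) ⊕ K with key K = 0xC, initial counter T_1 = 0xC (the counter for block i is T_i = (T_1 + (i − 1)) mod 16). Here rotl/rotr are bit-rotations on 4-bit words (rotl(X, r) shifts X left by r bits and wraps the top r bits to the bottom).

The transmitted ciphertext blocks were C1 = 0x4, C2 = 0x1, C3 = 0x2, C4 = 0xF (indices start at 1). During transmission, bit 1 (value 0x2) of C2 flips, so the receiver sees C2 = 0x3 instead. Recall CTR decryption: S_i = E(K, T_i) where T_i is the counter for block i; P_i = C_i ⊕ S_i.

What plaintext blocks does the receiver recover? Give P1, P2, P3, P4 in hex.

P1 = 0xB, P2 = 0x8, P3 = 0x5, P4 = 0xC

Only C2 changed, to 0x3. In CTR, a change in C_i flips the same bit in P_i only; the keystream is unaffected. Decrypting the received ciphertext:
P1: T = 0xC, S = E(K, T) = 0xF; 0x4 ⊕ 0xF = 0xB.
P2: T = 0xD, S = E(K, T) = 0xB; 0x3 ⊕ 0xB = 0x8.
P3: T = 0xE, S = E(K, T) = 0x7; 0x2 ⊕ 0x7 = 0x5.
P4: T = 0xF, S = E(K, T) = 0x3; 0xF ⊕ 0x3 = 0xC.
Blocks that differ from the original plaintext: P2.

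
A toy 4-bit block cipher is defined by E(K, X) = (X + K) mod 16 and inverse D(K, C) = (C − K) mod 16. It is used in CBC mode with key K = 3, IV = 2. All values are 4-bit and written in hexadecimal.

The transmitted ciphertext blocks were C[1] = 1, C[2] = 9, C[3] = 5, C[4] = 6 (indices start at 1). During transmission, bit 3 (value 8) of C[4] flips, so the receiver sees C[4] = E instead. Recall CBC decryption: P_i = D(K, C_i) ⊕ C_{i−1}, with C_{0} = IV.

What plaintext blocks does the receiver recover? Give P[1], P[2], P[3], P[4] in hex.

Only C[4] changed, to E. In CBC, a change in C_i garbles P_i and flips the same bit in P_{i+1}. Decrypting the received ciphertext:
P[1]: D(K, 1) = E; E ⊕ 2 = C.
P[2]: D(K, 9) = 6; 6 ⊕ 1 = 7.
P[3]: D(K, 5) = 2; 2 ⊕ 9 = B.
P[4]: D(K, E) = B; B ⊕ 5 = E.
Blocks that differ from the original plaintext: P[4].

P[1] = C, P[2] = 7, P[3] = B, P[4] = E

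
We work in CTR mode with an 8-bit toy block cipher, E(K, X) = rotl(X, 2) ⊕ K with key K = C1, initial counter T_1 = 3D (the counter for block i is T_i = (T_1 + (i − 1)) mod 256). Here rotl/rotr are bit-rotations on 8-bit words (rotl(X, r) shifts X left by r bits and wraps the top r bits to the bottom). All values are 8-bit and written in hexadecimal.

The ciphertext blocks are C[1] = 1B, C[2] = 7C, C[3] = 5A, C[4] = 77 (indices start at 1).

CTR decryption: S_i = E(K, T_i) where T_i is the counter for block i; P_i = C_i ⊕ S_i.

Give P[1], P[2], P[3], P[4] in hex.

P[1] = 2E, P[2] = 45, P[3] = 67, P[4] = B7

P[1]: T = 3D, S = E(K, T) = 35; 1B ⊕ 35 = 2E.
P[2]: T = 3E, S = E(K, T) = 39; 7C ⊕ 39 = 45.
P[3]: T = 3F, S = E(K, T) = 3D; 5A ⊕ 3D = 67.
P[4]: T = 40, S = E(K, T) = C0; 77 ⊕ C0 = B7.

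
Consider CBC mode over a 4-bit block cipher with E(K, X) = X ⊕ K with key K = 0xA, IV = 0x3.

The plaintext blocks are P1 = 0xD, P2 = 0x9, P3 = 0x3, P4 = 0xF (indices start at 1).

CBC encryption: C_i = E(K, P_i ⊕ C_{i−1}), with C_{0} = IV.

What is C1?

C1: P1 ⊕ 0x3 = 0xE; E(K, 0xE) = 0x4.

C1 = 0x4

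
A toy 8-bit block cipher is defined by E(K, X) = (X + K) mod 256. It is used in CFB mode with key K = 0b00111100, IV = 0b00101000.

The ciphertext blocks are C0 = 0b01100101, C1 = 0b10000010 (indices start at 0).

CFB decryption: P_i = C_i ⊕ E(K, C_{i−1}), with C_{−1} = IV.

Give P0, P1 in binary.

P0: E(K, 0b00101000) = 0b01100100; 0b01100101 ⊕ 0b01100100 = 0b00000001.
P1: E(K, 0b01100101) = 0b10100001; 0b10000010 ⊕ 0b10100001 = 0b00100011.

P0 = 0b00000001, P1 = 0b00100011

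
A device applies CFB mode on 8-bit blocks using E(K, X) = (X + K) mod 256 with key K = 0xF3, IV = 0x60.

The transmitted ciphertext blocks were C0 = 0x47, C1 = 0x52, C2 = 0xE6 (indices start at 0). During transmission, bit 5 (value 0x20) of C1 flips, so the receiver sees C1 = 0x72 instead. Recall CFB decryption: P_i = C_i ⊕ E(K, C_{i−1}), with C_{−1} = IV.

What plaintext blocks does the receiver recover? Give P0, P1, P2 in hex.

Only C1 changed, to 0x72. In CFB, a change in C_i flips the same bit in P_i and garbles P_{i+1}. Decrypting the received ciphertext:
P0: E(K, 0x60) = 0x53; 0x47 ⊕ 0x53 = 0x14.
P1: E(K, 0x47) = 0x3A; 0x72 ⊕ 0x3A = 0x48.
P2: E(K, 0x72) = 0x65; 0xE6 ⊕ 0x65 = 0x83.
Blocks that differ from the original plaintext: P1, P2.

P0 = 0x14, P1 = 0x48, P2 = 0x83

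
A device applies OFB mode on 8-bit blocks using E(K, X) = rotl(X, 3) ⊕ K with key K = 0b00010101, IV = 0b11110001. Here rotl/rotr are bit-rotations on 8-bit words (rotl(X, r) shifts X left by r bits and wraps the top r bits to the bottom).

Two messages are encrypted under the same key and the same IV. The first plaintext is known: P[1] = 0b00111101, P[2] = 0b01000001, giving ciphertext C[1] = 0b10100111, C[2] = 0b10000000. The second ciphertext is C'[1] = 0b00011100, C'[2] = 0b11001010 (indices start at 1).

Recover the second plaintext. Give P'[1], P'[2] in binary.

In OFB with a reused IV, both messages share the same keystream S_i, so C_i ⊕ C'_i = P_i ⊕ P'_i and thus P'_i = P_i ⊕ C_i ⊕ C'_i.
P'[1]: 0b00111101 ⊕ 0b10100111 ⊕ 0b00011100 = 0b10000110.
P'[2]: 0b01000001 ⊕ 0b10000000 ⊕ 0b11001010 = 0b00001011.

P'[1] = 0b10000110, P'[2] = 0b00001011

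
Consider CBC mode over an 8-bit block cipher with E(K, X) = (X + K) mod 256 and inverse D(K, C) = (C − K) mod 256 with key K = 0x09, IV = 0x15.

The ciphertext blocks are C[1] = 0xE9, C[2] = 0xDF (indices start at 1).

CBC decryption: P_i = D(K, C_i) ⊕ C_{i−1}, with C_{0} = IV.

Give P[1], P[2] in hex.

P[1] = 0xF5, P[2] = 0x3F

P[1]: D(K, 0xE9) = 0xE0; 0xE0 ⊕ 0x15 = 0xF5.
P[2]: D(K, 0xDF) = 0xD6; 0xD6 ⊕ 0xE9 = 0x3F.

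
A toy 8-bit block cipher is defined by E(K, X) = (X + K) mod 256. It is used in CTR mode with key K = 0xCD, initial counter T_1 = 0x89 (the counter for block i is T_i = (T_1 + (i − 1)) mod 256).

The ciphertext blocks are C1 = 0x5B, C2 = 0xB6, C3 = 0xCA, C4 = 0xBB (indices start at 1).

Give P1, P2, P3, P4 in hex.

CTR decryption: S_i = E(K, T_i) where T_i is the counter for block i; P_i = C_i ⊕ S_i.
P1: T = 0x89, S = E(K, T) = 0x56; 0x5B ⊕ 0x56 = 0x0D.
P2: T = 0x8A, S = E(K, T) = 0x57; 0xB6 ⊕ 0x57 = 0xE1.
P3: T = 0x8B, S = E(K, T) = 0x58; 0xCA ⊕ 0x58 = 0x92.
P4: T = 0x8C, S = E(K, T) = 0x59; 0xBB ⊕ 0x59 = 0xE2.

P1 = 0x0D, P2 = 0xE1, P3 = 0x92, P4 = 0xE2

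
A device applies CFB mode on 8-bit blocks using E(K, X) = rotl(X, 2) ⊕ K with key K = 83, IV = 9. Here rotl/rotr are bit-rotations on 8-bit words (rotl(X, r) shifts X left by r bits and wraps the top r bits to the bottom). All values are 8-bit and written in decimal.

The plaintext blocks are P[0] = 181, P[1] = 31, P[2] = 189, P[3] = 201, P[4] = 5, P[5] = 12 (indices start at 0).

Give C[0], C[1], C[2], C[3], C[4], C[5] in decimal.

C[0] = 194, C[1] = 71, C[2] = 243, C[3] = 85, C[4] = 3, C[5] = 83

CFB encryption: C_i = P_i ⊕ E(K, C_{i−1}), with C_{−1} = IV.
C[0]: E(K, 9) = 119; 181 ⊕ 119 = 194.
C[1]: E(K, 194) = 88; 31 ⊕ 88 = 71.
C[2]: E(K, 71) = 78; 189 ⊕ 78 = 243.
C[3]: E(K, 243) = 156; 201 ⊕ 156 = 85.
C[4]: E(K, 85) = 6; 5 ⊕ 6 = 3.
C[5]: E(K, 3) = 95; 12 ⊕ 95 = 83.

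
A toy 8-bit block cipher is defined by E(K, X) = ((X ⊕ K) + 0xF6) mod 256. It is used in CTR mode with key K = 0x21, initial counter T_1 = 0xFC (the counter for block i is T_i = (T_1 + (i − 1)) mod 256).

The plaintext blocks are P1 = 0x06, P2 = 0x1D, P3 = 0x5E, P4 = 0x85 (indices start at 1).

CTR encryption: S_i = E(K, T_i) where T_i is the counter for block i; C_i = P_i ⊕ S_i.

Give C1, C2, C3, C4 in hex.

C1: T = 0xFC, S = E(K, T) = 0xD3; 0x06 ⊕ 0xD3 = 0xD5.
C2: T = 0xFD, S = E(K, T) = 0xD2; 0x1D ⊕ 0xD2 = 0xCF.
C3: T = 0xFE, S = E(K, T) = 0xD5; 0x5E ⊕ 0xD5 = 0x8B.
C4: T = 0xFF, S = E(K, T) = 0xD4; 0x85 ⊕ 0xD4 = 0x51.

C1 = 0xD5, C2 = 0xCF, C3 = 0x8B, C4 = 0x51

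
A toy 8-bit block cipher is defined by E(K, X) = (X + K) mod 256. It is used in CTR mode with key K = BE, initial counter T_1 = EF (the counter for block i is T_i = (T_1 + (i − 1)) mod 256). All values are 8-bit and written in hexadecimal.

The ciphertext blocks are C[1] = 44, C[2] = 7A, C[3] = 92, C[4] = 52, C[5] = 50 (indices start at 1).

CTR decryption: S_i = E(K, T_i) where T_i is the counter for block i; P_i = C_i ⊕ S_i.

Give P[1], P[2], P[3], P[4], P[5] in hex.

P[1] = E9, P[2] = D4, P[3] = 3D, P[4] = E2, P[5] = E1

P[1]: T = EF, S = E(K, T) = AD; 44 ⊕ AD = E9.
P[2]: T = F0, S = E(K, T) = AE; 7A ⊕ AE = D4.
P[3]: T = F1, S = E(K, T) = AF; 92 ⊕ AF = 3D.
P[4]: T = F2, S = E(K, T) = B0; 52 ⊕ B0 = E2.
P[5]: T = F3, S = E(K, T) = B1; 50 ⊕ B1 = E1.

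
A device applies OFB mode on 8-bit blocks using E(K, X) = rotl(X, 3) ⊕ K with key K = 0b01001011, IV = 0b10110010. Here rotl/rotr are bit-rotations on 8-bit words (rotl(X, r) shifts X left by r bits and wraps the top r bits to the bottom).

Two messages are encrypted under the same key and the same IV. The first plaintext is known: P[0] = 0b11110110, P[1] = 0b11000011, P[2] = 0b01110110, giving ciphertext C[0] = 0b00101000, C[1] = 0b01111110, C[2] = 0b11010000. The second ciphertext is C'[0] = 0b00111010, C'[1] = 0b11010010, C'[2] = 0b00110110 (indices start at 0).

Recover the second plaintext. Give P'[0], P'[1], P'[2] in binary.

P'[0] = 0b11100100, P'[1] = 0b01101111, P'[2] = 0b10010000

In OFB with a reused IV, both messages share the same keystream S_i, so C_i ⊕ C'_i = P_i ⊕ P'_i and thus P'_i = P_i ⊕ C_i ⊕ C'_i.
P'[0]: 0b11110110 ⊕ 0b00101000 ⊕ 0b00111010 = 0b11100100.
P'[1]: 0b11000011 ⊕ 0b01111110 ⊕ 0b11010010 = 0b01101111.
P'[2]: 0b01110110 ⊕ 0b11010000 ⊕ 0b00110110 = 0b10010000.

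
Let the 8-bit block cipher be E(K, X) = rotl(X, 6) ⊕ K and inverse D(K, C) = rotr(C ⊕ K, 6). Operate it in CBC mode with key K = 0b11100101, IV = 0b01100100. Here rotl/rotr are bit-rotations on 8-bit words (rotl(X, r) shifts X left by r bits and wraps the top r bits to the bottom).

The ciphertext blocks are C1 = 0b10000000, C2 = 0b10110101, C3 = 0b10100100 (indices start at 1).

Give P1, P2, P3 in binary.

P1 = 0b11110001, P2 = 0b11000001, P3 = 0b10110000

CBC decryption: P_i = D(K, C_i) ⊕ C_{i−1}, with C_{0} = IV.
P1: D(K, 0b10000000) = 0b10010101; 0b10010101 ⊕ 0b01100100 = 0b11110001.
P2: D(K, 0b10110101) = 0b01000001; 0b01000001 ⊕ 0b10000000 = 0b11000001.
P3: D(K, 0b10100100) = 0b00000101; 0b00000101 ⊕ 0b10110101 = 0b10110000.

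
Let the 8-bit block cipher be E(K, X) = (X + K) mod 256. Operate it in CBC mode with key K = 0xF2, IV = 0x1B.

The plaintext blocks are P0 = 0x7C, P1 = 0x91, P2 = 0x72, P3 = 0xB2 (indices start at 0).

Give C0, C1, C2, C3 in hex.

CBC encryption: C_i = E(K, P_i ⊕ C_{i−1}), with C_{−1} = IV.
C0: P0 ⊕ 0x1B = 0x67; E(K, 0x67) = 0x59.
C1: P1 ⊕ 0x59 = 0xC8; E(K, 0xC8) = 0xBA.
C2: P2 ⊕ 0xBA = 0xC8; E(K, 0xC8) = 0xBA.
C3: P3 ⊕ 0xBA = 0x08; E(K, 0x08) = 0xFA.

C0 = 0x59, C1 = 0xBA, C2 = 0xBA, C3 = 0xFA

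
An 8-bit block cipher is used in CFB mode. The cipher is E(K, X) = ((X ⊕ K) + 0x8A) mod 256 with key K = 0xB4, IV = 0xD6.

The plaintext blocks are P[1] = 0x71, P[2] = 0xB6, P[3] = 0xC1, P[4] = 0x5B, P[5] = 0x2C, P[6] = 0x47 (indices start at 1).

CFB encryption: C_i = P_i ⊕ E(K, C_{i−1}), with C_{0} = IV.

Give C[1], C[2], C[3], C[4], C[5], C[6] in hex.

C[1] = 0x9D, C[2] = 0x05, C[3] = 0xFA, C[4] = 0x83, C[5] = 0xED, C[6] = 0xA4

C[1]: E(K, 0xD6) = 0xEC; 0x71 ⊕ 0xEC = 0x9D.
C[2]: E(K, 0x9D) = 0xB3; 0xB6 ⊕ 0xB3 = 0x05.
C[3]: E(K, 0x05) = 0x3B; 0xC1 ⊕ 0x3B = 0xFA.
C[4]: E(K, 0xFA) = 0xD8; 0x5B ⊕ 0xD8 = 0x83.
C[5]: E(K, 0x83) = 0xC1; 0x2C ⊕ 0xC1 = 0xED.
C[6]: E(K, 0xED) = 0xE3; 0x47 ⊕ 0xE3 = 0xA4.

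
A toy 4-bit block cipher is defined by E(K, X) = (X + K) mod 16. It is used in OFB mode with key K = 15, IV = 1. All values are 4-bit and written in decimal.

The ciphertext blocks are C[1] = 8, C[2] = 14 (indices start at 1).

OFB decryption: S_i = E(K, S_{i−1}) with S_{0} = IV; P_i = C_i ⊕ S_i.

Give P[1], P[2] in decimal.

P[1]: S = E(K, 1) = 0; 8 ⊕ 0 = 8.
P[2]: S = E(K, 0) = 15; 14 ⊕ 15 = 1.

P[1] = 8, P[2] = 1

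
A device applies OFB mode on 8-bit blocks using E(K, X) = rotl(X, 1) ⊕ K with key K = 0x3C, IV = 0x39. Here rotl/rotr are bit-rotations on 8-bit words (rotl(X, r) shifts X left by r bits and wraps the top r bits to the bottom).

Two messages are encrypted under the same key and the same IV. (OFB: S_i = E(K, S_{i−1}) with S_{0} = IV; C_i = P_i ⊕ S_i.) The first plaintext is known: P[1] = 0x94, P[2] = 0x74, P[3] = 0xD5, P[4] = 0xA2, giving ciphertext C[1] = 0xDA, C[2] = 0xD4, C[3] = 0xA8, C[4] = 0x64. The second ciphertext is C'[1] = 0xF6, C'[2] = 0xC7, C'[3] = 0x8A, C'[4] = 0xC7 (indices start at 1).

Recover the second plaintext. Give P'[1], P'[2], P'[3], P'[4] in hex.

In OFB with a reused IV, both messages share the same keystream S_i, so C_i ⊕ C'_i = P_i ⊕ P'_i and thus P'_i = P_i ⊕ C_i ⊕ C'_i.
P'[1]: 0x94 ⊕ 0xDA ⊕ 0xF6 = 0xB8.
P'[2]: 0x74 ⊕ 0xD4 ⊕ 0xC7 = 0x67.
P'[3]: 0xD5 ⊕ 0xA8 ⊕ 0x8A = 0xF7.
P'[4]: 0xA2 ⊕ 0x64 ⊕ 0xC7 = 0x01.

P'[1] = 0xB8, P'[2] = 0x67, P'[3] = 0xF7, P'[4] = 0x01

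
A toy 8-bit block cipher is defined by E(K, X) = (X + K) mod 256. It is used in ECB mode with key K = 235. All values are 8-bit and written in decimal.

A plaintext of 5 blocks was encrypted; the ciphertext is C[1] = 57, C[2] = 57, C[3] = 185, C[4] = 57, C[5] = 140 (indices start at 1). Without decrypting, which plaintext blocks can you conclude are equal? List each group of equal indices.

ECB encrypts each block independently with the same key, so equal ciphertext blocks imply equal plaintext blocks.
C[1] = C[2] = C[4] = 57, so P[1] = P[2] = P[4].

P[1] = P[2] = P[4]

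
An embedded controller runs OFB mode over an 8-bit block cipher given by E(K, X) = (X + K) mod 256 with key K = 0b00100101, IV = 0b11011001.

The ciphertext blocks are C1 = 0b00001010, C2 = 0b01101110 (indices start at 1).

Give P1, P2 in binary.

P1 = 0b11110100, P2 = 0b01001101

OFB decryption: S_i = E(K, S_{i−1}) with S_{0} = IV; P_i = C_i ⊕ S_i.
P1: S = E(K, 0b11011001) = 0b11111110; 0b00001010 ⊕ 0b11111110 = 0b11110100.
P2: S = E(K, 0b11111110) = 0b00100011; 0b01101110 ⊕ 0b00100011 = 0b01001101.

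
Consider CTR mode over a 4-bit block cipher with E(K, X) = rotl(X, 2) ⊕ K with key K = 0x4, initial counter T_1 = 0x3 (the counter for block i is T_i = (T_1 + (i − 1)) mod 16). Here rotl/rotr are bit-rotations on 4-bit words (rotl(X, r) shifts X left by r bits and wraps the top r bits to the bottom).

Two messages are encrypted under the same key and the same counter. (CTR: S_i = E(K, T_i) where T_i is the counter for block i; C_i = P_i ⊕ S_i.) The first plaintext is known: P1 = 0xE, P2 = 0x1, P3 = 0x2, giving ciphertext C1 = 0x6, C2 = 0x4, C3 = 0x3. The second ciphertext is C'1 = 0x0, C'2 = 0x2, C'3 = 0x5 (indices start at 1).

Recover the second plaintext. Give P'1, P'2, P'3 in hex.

P'1 = 0x8, P'2 = 0x7, P'3 = 0x4

In CTR with a reused counter, both messages share the same keystream S_i, so C_i ⊕ C'_i = P_i ⊕ P'_i and thus P'_i = P_i ⊕ C_i ⊕ C'_i.
P'1: 0xE ⊕ 0x6 ⊕ 0x0 = 0x8.
P'2: 0x1 ⊕ 0x4 ⊕ 0x2 = 0x7.
P'3: 0x2 ⊕ 0x3 ⊕ 0x5 = 0x4.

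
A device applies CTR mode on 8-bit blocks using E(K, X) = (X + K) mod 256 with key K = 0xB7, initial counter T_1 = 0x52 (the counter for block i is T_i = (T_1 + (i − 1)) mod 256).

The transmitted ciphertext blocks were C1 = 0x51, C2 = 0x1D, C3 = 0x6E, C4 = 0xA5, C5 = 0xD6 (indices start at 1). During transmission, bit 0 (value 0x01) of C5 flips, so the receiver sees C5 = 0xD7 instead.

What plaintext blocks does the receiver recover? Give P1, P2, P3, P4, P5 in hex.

CTR decryption: S_i = E(K, T_i) where T_i is the counter for block i; P_i = C_i ⊕ S_i.
Only C5 changed, to 0xD7. In CTR, a change in C_i flips the same bit in P_i only; the keystream is unaffected. Decrypting the received ciphertext:
P1: T = 0x52, S = E(K, T) = 0x09; 0x51 ⊕ 0x09 = 0x58.
P2: T = 0x53, S = E(K, T) = 0x0A; 0x1D ⊕ 0x0A = 0x17.
P3: T = 0x54, S = E(K, T) = 0x0B; 0x6E ⊕ 0x0B = 0x65.
P4: T = 0x55, S = E(K, T) = 0x0C; 0xA5 ⊕ 0x0C = 0xA9.
P5: T = 0x56, S = E(K, T) = 0x0D; 0xD7 ⊕ 0x0D = 0xDA.
Blocks that differ from the original plaintext: P5.

P1 = 0x58, P2 = 0x17, P3 = 0x65, P4 = 0xA9, P5 = 0xDA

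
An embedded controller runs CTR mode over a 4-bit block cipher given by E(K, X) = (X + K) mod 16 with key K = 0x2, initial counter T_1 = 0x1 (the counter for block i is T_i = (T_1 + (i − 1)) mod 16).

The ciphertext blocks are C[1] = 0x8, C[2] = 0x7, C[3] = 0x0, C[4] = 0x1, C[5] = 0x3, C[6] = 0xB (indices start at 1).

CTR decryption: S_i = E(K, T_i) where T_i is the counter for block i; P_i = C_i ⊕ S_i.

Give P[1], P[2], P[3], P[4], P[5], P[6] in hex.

P[1]: T = 0x1, S = E(K, T) = 0x3; 0x8 ⊕ 0x3 = 0xB.
P[2]: T = 0x2, S = E(K, T) = 0x4; 0x7 ⊕ 0x4 = 0x3.
P[3]: T = 0x3, S = E(K, T) = 0x5; 0x0 ⊕ 0x5 = 0x5.
P[4]: T = 0x4, S = E(K, T) = 0x6; 0x1 ⊕ 0x6 = 0x7.
P[5]: T = 0x5, S = E(K, T) = 0x7; 0x3 ⊕ 0x7 = 0x4.
P[6]: T = 0x6, S = E(K, T) = 0x8; 0xB ⊕ 0x8 = 0x3.

P[1] = 0xB, P[2] = 0x3, P[3] = 0x5, P[4] = 0x7, P[5] = 0x4, P[6] = 0x3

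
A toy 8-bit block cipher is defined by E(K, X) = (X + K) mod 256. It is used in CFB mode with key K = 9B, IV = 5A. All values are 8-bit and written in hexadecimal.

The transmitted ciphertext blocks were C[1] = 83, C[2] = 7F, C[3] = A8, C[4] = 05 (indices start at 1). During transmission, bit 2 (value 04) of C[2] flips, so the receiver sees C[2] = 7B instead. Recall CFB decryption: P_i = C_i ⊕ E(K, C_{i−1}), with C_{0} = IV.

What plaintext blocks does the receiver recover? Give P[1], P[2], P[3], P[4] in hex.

Only C[2] changed, to 7B. In CFB, a change in C_i flips the same bit in P_i and garbles P_{i+1}. Decrypting the received ciphertext:
P[1]: E(K, 5A) = F5; 83 ⊕ F5 = 76.
P[2]: E(K, 83) = 1E; 7B ⊕ 1E = 65.
P[3]: E(K, 7B) = 16; A8 ⊕ 16 = BE.
P[4]: E(K, A8) = 43; 05 ⊕ 43 = 46.
Blocks that differ from the original plaintext: P[2], P[3].

P[1] = 76, P[2] = 65, P[3] = BE, P[4] = 46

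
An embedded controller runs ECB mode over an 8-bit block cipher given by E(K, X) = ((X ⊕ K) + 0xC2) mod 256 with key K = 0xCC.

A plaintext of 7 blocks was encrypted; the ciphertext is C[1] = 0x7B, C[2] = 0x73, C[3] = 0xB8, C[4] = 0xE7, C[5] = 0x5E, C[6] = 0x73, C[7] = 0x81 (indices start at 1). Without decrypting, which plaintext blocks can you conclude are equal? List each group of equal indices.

ECB encrypts each block independently with the same key, so equal ciphertext blocks imply equal plaintext blocks.
C[2] = C[6] = 0x73, so P[2] = P[6].

P[2] = P[6]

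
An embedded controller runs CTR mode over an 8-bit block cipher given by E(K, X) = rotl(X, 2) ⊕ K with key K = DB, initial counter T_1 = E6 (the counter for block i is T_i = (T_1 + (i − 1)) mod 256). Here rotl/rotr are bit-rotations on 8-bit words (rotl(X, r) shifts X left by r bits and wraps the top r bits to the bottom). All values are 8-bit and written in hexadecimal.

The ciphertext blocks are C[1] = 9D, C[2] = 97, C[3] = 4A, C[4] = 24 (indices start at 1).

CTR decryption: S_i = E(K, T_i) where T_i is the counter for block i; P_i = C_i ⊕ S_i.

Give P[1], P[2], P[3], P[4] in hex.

P[1] = DD, P[2] = D3, P[3] = 32, P[4] = 58

P[1]: T = E6, S = E(K, T) = 40; 9D ⊕ 40 = DD.
P[2]: T = E7, S = E(K, T) = 44; 97 ⊕ 44 = D3.
P[3]: T = E8, S = E(K, T) = 78; 4A ⊕ 78 = 32.
P[4]: T = E9, S = E(K, T) = 7C; 24 ⊕ 7C = 58.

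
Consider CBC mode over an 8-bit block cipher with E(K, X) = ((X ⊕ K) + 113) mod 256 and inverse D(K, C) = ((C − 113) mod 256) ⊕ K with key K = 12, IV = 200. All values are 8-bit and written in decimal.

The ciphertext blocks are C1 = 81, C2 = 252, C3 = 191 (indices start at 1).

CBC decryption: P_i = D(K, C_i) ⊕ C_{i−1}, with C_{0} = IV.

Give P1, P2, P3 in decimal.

P1 = 36, P2 = 214, P3 = 190

P1: D(K, 81) = 236; 236 ⊕ 200 = 36.
P2: D(K, 252) = 135; 135 ⊕ 81 = 214.
P3: D(K, 191) = 66; 66 ⊕ 252 = 190.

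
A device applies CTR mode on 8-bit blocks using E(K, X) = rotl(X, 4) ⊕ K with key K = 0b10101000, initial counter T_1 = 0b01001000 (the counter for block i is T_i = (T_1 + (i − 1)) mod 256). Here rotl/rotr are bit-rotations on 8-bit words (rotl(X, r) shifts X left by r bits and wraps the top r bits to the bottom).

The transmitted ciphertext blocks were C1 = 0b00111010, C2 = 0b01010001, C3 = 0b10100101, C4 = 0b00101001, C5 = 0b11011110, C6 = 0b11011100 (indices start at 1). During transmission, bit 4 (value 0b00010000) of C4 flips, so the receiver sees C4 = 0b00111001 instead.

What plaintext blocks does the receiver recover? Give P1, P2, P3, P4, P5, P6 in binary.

CTR decryption: S_i = E(K, T_i) where T_i is the counter for block i; P_i = C_i ⊕ S_i.
Only C4 changed, to 0b00111001. In CTR, a change in C_i flips the same bit in P_i only; the keystream is unaffected. Decrypting the received ciphertext:
P1: T = 0b01001000, S = E(K, T) = 0b00101100; 0b00111010 ⊕ 0b00101100 = 0b00010110.
P2: T = 0b01001001, S = E(K, T) = 0b00111100; 0b01010001 ⊕ 0b00111100 = 0b01101101.
P3: T = 0b01001010, S = E(K, T) = 0b00001100; 0b10100101 ⊕ 0b00001100 = 0b10101001.
P4: T = 0b01001011, S = E(K, T) = 0b00011100; 0b00111001 ⊕ 0b00011100 = 0b00100101.
P5: T = 0b01001100, S = E(K, T) = 0b01101100; 0b11011110 ⊕ 0b01101100 = 0b10110010.
P6: T = 0b01001101, S = E(K, T) = 0b01111100; 0b11011100 ⊕ 0b01111100 = 0b10100000.
Blocks that differ from the original plaintext: P4.

P1 = 0b00010110, P2 = 0b01101101, P3 = 0b10101001, P4 = 0b00100101, P5 = 0b10110010, P6 = 0b10100000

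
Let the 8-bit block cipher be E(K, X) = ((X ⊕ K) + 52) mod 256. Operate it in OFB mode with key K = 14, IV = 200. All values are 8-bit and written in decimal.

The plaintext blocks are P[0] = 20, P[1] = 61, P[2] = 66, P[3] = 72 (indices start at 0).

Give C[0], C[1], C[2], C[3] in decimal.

C[0] = 238, C[1] = 21, C[2] = 24, C[3] = 192

OFB encryption: S_i = E(K, S_{i−1}) with S_{−1} = IV; C_i = P_i ⊕ S_i.
C[0]: S = E(K, 200) = 250; 20 ⊕ 250 = 238.
C[1]: S = E(K, 250) = 40; 61 ⊕ 40 = 21.
C[2]: S = E(K, 40) = 90; 66 ⊕ 90 = 24.
C[3]: S = E(K, 90) = 136; 72 ⊕ 136 = 192.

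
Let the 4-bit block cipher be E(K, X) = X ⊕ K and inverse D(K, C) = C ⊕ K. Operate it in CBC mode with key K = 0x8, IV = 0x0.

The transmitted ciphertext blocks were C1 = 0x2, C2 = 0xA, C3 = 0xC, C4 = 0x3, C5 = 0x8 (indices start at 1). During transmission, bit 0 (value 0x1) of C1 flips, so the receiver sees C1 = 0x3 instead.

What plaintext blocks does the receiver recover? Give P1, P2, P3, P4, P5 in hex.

P1 = 0xB, P2 = 0x1, P3 = 0xE, P4 = 0x7, P5 = 0x3

CBC decryption: P_i = D(K, C_i) ⊕ C_{i−1}, with C_{0} = IV.
Only C1 changed, to 0x3. In CBC, a change in C_i garbles P_i and flips the same bit in P_{i+1}. Decrypting the received ciphertext:
P1: D(K, 0x3) = 0xB; 0xB ⊕ 0x0 = 0xB.
P2: D(K, 0xA) = 0x2; 0x2 ⊕ 0x3 = 0x1.
P3: D(K, 0xC) = 0x4; 0x4 ⊕ 0xA = 0xE.
P4: D(K, 0x3) = 0xB; 0xB ⊕ 0xC = 0x7.
P5: D(K, 0x8) = 0x0; 0x0 ⊕ 0x3 = 0x3.
Blocks that differ from the original plaintext: P1, P2.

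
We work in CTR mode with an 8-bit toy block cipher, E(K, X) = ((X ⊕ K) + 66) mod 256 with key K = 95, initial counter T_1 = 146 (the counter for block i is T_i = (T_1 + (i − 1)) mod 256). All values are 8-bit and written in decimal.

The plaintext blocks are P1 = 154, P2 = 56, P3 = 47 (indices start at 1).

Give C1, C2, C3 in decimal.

C1 = 149, C2 = 54, C3 = 34

CTR encryption: S_i = E(K, T_i) where T_i is the counter for block i; C_i = P_i ⊕ S_i.
C1: T = 146, S = E(K, T) = 15; 154 ⊕ 15 = 149.
C2: T = 147, S = E(K, T) = 14; 56 ⊕ 14 = 54.
C3: T = 148, S = E(K, T) = 13; 47 ⊕ 13 = 34.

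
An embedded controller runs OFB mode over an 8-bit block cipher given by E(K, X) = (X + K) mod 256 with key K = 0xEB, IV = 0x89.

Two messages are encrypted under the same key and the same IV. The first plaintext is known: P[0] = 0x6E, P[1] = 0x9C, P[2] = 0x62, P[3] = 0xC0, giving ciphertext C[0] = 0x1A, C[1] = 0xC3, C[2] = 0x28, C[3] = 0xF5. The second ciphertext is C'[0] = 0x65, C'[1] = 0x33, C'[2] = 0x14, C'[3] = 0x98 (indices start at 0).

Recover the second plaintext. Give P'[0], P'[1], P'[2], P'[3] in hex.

In OFB with a reused IV, both messages share the same keystream S_i, so C_i ⊕ C'_i = P_i ⊕ P'_i and thus P'_i = P_i ⊕ C_i ⊕ C'_i.
P'[0]: 0x6E ⊕ 0x1A ⊕ 0x65 = 0x11.
P'[1]: 0x9C ⊕ 0xC3 ⊕ 0x33 = 0x6C.
P'[2]: 0x62 ⊕ 0x28 ⊕ 0x14 = 0x5E.
P'[3]: 0xC0 ⊕ 0xF5 ⊕ 0x98 = 0xAD.

P'[0] = 0x11, P'[1] = 0x6C, P'[2] = 0x5E, P'[3] = 0xAD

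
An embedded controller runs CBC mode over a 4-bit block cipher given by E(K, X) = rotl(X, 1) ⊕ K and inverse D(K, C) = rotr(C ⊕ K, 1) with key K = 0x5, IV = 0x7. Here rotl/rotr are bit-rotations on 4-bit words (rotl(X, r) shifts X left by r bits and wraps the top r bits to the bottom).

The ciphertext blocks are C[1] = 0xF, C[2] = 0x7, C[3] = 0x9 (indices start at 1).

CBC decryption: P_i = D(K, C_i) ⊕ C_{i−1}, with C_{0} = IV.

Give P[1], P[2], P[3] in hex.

P[1] = 0x2, P[2] = 0xE, P[3] = 0x1

P[1]: D(K, 0xF) = 0x5; 0x5 ⊕ 0x7 = 0x2.
P[2]: D(K, 0x7) = 0x1; 0x1 ⊕ 0xF = 0xE.
P[3]: D(K, 0x9) = 0x6; 0x6 ⊕ 0x7 = 0x1.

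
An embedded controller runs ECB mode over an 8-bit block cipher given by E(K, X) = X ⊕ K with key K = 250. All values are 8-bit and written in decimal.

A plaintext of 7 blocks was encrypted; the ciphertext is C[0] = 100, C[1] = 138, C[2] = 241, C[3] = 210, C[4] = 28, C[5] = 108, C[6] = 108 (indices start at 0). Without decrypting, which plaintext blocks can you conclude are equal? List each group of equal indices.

ECB encrypts each block independently with the same key, so equal ciphertext blocks imply equal plaintext blocks.
C[5] = C[6] = 108, so P[5] = P[6].

P[5] = P[6]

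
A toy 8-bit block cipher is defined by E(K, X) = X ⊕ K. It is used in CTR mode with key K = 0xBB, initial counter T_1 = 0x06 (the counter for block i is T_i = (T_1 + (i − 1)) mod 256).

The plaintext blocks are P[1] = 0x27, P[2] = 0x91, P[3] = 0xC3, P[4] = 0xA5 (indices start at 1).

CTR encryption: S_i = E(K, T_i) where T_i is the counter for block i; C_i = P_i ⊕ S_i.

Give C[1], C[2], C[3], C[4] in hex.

C[1]: T = 0x06, S = E(K, T) = 0xBD; 0x27 ⊕ 0xBD = 0x9A.
C[2]: T = 0x07, S = E(K, T) = 0xBC; 0x91 ⊕ 0xBC = 0x2D.
C[3]: T = 0x08, S = E(K, T) = 0xB3; 0xC3 ⊕ 0xB3 = 0x70.
C[4]: T = 0x09, S = E(K, T) = 0xB2; 0xA5 ⊕ 0xB2 = 0x17.

C[1] = 0x9A, C[2] = 0x2D, C[3] = 0x70, C[4] = 0x17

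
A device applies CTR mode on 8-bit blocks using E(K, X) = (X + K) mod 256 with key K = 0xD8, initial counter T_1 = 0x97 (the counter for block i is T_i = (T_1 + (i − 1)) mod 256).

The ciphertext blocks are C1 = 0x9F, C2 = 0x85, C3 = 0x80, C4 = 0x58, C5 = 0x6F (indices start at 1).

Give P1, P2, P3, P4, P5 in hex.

P1 = 0xF0, P2 = 0xF5, P3 = 0xF1, P4 = 0x2A, P5 = 0x1C

CTR decryption: S_i = E(K, T_i) where T_i is the counter for block i; P_i = C_i ⊕ S_i.
P1: T = 0x97, S = E(K, T) = 0x6F; 0x9F ⊕ 0x6F = 0xF0.
P2: T = 0x98, S = E(K, T) = 0x70; 0x85 ⊕ 0x70 = 0xF5.
P3: T = 0x99, S = E(K, T) = 0x71; 0x80 ⊕ 0x71 = 0xF1.
P4: T = 0x9A, S = E(K, T) = 0x72; 0x58 ⊕ 0x72 = 0x2A.
P5: T = 0x9B, S = E(K, T) = 0x73; 0x6F ⊕ 0x73 = 0x1C.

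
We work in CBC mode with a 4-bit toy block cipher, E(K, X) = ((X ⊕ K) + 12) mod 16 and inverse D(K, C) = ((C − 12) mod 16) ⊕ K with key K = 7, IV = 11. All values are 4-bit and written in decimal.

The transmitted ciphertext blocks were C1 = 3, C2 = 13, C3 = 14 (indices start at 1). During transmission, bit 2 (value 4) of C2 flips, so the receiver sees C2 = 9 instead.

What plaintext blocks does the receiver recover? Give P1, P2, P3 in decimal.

P1 = 11, P2 = 9, P3 = 12

CBC decryption: P_i = D(K, C_i) ⊕ C_{i−1}, with C_{0} = IV.
Only C2 changed, to 9. In CBC, a change in C_i garbles P_i and flips the same bit in P_{i+1}. Decrypting the received ciphertext:
P1: D(K, 3) = 0; 0 ⊕ 11 = 11.
P2: D(K, 9) = 10; 10 ⊕ 3 = 9.
P3: D(K, 14) = 5; 5 ⊕ 9 = 12.
Blocks that differ from the original plaintext: P2, P3.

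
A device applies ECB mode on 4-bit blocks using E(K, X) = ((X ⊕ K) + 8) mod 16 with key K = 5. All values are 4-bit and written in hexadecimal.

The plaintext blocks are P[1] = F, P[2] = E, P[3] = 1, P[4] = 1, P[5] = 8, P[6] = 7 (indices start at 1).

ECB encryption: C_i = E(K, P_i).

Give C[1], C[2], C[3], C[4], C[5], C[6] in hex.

C[1]: E(K, F) = 2.
C[2]: E(K, E) = 3.
C[3]: E(K, 1) = C.
C[4]: E(K, 1) = C.
C[5]: E(K, 8) = 5.
C[6]: E(K, 7) = A.

C[1] = 2, C[2] = 3, C[3] = C, C[4] = C, C[5] = 5, C[6] = A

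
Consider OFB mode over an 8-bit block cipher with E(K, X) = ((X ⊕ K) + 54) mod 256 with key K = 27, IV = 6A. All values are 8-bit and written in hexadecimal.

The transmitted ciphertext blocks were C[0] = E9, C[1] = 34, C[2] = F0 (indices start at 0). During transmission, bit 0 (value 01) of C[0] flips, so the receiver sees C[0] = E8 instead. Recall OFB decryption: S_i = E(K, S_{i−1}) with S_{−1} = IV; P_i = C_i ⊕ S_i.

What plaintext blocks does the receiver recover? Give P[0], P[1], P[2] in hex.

P[0] = 49, P[1] = EE, P[2] = A1

Only C[0] changed, to E8. In OFB, a change in C_i flips the same bit in P_i only; the keystream is unaffected. Decrypting the received ciphertext:
P[0]: S = E(K, 6A) = A1; E8 ⊕ A1 = 49.
P[1]: S = E(K, A1) = DA; 34 ⊕ DA = EE.
P[2]: S = E(K, DA) = 51; F0 ⊕ 51 = A1.
Blocks that differ from the original plaintext: P[0].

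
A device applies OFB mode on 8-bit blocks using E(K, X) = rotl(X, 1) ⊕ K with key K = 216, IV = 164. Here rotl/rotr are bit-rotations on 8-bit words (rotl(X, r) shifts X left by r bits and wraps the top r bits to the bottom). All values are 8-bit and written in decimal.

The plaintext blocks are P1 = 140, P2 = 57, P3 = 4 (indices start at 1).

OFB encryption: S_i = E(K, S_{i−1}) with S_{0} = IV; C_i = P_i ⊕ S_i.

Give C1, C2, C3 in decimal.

C1 = 29, C2 = 194, C3 = 43

C1: S = E(K, 164) = 145; 140 ⊕ 145 = 29.
C2: S = E(K, 145) = 251; 57 ⊕ 251 = 194.
C3: S = E(K, 251) = 47; 4 ⊕ 47 = 43.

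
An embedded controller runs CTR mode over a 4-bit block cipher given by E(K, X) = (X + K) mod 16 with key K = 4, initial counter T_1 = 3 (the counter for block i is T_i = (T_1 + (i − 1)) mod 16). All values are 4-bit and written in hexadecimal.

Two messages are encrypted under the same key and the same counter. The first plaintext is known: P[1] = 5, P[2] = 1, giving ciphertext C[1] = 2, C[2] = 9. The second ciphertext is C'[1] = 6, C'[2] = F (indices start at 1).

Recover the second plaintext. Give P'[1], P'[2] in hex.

P'[1] = 1, P'[2] = 7

In CTR with a reused counter, both messages share the same keystream S_i, so C_i ⊕ C'_i = P_i ⊕ P'_i and thus P'_i = P_i ⊕ C_i ⊕ C'_i.
P'[1]: 5 ⊕ 2 ⊕ 6 = 1.
P'[2]: 1 ⊕ 9 ⊕ F = 7.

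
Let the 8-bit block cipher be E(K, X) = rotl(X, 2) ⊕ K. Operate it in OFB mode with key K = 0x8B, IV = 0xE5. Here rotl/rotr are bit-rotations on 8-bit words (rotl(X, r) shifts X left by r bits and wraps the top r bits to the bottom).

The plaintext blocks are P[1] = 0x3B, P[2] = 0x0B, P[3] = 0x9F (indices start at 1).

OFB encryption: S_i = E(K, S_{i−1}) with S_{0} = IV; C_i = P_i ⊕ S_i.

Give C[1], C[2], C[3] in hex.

C[1]: S = E(K, 0xE5) = 0x1C; 0x3B ⊕ 0x1C = 0x27.
C[2]: S = E(K, 0x1C) = 0xFB; 0x0B ⊕ 0xFB = 0xF0.
C[3]: S = E(K, 0xFB) = 0x64; 0x9F ⊕ 0x64 = 0xFB.

C[1] = 0x27, C[2] = 0xF0, C[3] = 0xFB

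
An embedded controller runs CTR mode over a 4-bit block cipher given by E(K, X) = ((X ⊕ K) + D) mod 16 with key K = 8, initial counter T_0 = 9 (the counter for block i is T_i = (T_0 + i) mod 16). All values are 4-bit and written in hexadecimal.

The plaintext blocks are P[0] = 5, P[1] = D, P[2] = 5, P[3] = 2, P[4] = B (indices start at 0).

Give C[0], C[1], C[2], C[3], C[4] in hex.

C[0] = B, C[1] = 2, C[2] = 5, C[3] = 3, C[4] = 9

CTR encryption: S_i = E(K, T_i) where T_i is the counter for block i; C_i = P_i ⊕ S_i.
C[0]: T = 9, S = E(K, T) = E; 5 ⊕ E = B.
C[1]: T = A, S = E(K, T) = F; D ⊕ F = 2.
C[2]: T = B, S = E(K, T) = 0; 5 ⊕ 0 = 5.
C[3]: T = C, S = E(K, T) = 1; 2 ⊕ 1 = 3.
C[4]: T = D, S = E(K, T) = 2; B ⊕ 2 = 9.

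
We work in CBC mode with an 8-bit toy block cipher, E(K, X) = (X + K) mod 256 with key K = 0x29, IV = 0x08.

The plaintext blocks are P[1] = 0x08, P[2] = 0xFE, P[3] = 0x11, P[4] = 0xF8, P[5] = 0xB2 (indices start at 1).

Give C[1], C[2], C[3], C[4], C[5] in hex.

C[1] = 0x29, C[2] = 0x00, C[3] = 0x3A, C[4] = 0xEB, C[5] = 0x82

CBC encryption: C_i = E(K, P_i ⊕ C_{i−1}), with C_{0} = IV.
C[1]: P[1] ⊕ 0x08 = 0x00; E(K, 0x00) = 0x29.
C[2]: P[2] ⊕ 0x29 = 0xD7; E(K, 0xD7) = 0x00.
C[3]: P[3] ⊕ 0x00 = 0x11; E(K, 0x11) = 0x3A.
C[4]: P[4] ⊕ 0x3A = 0xC2; E(K, 0xC2) = 0xEB.
C[5]: P[5] ⊕ 0xEB = 0x59; E(K, 0x59) = 0x82.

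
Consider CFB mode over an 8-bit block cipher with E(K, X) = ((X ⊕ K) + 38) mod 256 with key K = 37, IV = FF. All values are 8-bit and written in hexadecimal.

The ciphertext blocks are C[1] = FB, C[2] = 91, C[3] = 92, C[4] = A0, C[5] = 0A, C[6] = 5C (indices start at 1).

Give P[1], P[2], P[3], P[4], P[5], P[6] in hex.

CFB decryption: P_i = C_i ⊕ E(K, C_{i−1}), with C_{0} = IV.
P[1]: E(K, FF) = 00; FB ⊕ 00 = FB.
P[2]: E(K, FB) = 04; 91 ⊕ 04 = 95.
P[3]: E(K, 91) = DE; 92 ⊕ DE = 4C.
P[4]: E(K, 92) = DD; A0 ⊕ DD = 7D.
P[5]: E(K, A0) = CF; 0A ⊕ CF = C5.
P[6]: E(K, 0A) = 75; 5C ⊕ 75 = 29.

P[1] = FB, P[2] = 95, P[3] = 4C, P[4] = 7D, P[5] = C5, P[6] = 29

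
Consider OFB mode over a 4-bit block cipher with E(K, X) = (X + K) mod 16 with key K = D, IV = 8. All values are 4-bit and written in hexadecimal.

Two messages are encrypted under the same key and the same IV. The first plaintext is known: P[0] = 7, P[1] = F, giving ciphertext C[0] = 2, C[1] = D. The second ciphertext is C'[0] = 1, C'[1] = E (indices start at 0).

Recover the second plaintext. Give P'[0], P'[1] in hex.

P'[0] = 4, P'[1] = C

In OFB with a reused IV, both messages share the same keystream S_i, so C_i ⊕ C'_i = P_i ⊕ P'_i and thus P'_i = P_i ⊕ C_i ⊕ C'_i.
P'[0]: 7 ⊕ 2 ⊕ 1 = 4.
P'[1]: F ⊕ D ⊕ E = C.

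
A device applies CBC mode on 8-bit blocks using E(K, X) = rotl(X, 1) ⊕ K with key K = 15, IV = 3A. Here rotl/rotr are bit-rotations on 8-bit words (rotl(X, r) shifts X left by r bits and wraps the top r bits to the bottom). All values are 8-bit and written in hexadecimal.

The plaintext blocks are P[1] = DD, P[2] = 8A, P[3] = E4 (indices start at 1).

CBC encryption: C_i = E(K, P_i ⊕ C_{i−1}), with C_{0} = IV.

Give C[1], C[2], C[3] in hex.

C[1]: P[1] ⊕ 3A = E7; E(K, E7) = DA.
C[2]: P[2] ⊕ DA = 50; E(K, 50) = B5.
C[3]: P[3] ⊕ B5 = 51; E(K, 51) = B7.

C[1] = DA, C[2] = B5, C[3] = B7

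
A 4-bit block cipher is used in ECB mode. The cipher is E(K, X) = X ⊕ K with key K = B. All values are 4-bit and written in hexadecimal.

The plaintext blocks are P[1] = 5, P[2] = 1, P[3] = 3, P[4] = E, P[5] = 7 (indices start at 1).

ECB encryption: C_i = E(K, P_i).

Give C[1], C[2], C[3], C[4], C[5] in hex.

C[1] = E, C[2] = A, C[3] = 8, C[4] = 5, C[5] = C

C[1]: E(K, 5) = E.
C[2]: E(K, 1) = A.
C[3]: E(K, 3) = 8.
C[4]: E(K, E) = 5.
C[5]: E(K, 7) = C.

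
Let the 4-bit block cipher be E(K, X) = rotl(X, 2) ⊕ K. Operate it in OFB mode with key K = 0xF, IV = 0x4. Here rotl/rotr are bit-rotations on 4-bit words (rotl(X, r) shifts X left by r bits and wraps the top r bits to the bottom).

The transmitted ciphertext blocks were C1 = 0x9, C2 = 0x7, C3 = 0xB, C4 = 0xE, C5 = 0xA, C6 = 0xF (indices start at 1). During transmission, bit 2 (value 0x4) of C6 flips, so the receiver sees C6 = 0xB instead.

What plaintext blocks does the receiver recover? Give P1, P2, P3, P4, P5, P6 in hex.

P1 = 0x7, P2 = 0x3, P3 = 0x5, P4 = 0xA, P5 = 0x4, P6 = 0xF

OFB decryption: S_i = E(K, S_{i−1}) with S_{0} = IV; P_i = C_i ⊕ S_i.
Only C6 changed, to 0xB. In OFB, a change in C_i flips the same bit in P_i only; the keystream is unaffected. Decrypting the received ciphertext:
P1: S = E(K, 0x4) = 0xE; 0x9 ⊕ 0xE = 0x7.
P2: S = E(K, 0xE) = 0x4; 0x7 ⊕ 0x4 = 0x3.
P3: S = E(K, 0x4) = 0xE; 0xB ⊕ 0xE = 0x5.
P4: S = E(K, 0xE) = 0x4; 0xE ⊕ 0x4 = 0xA.
P5: S = E(K, 0x4) = 0xE; 0xA ⊕ 0xE = 0x4.
P6: S = E(K, 0xE) = 0x4; 0xB ⊕ 0x4 = 0xF.
Blocks that differ from the original plaintext: P6.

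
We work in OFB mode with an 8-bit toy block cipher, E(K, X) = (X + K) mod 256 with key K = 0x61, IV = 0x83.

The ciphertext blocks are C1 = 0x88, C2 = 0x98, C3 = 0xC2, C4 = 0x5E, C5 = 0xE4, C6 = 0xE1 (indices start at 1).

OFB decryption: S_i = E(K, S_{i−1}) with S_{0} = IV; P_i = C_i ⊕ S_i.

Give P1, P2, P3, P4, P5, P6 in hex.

P1 = 0x6C, P2 = 0xDD, P3 = 0x64, P4 = 0x59, P5 = 0x8C, P6 = 0x28

P1: S = E(K, 0x83) = 0xE4; 0x88 ⊕ 0xE4 = 0x6C.
P2: S = E(K, 0xE4) = 0x45; 0x98 ⊕ 0x45 = 0xDD.
P3: S = E(K, 0x45) = 0xA6; 0xC2 ⊕ 0xA6 = 0x64.
P4: S = E(K, 0xA6) = 0x07; 0x5E ⊕ 0x07 = 0x59.
P5: S = E(K, 0x07) = 0x68; 0xE4 ⊕ 0x68 = 0x8C.
P6: S = E(K, 0x68) = 0xC9; 0xE1 ⊕ 0xC9 = 0x28.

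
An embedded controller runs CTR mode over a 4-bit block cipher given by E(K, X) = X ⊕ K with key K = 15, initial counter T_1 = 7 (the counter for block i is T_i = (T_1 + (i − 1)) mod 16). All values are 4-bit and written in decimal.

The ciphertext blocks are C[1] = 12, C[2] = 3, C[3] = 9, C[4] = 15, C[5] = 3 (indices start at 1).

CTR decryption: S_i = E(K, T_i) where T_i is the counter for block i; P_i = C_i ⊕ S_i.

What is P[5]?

P[5]: T = 11, S = E(K, T) = 4; 3 ⊕ 4 = 7.

P[5] = 7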